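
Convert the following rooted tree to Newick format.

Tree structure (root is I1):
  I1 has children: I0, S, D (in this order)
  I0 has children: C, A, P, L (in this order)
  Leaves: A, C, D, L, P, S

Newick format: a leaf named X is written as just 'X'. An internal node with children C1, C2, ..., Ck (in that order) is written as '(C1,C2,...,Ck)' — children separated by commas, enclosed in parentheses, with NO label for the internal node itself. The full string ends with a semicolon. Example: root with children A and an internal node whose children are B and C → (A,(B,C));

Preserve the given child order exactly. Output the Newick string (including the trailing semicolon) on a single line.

Answer: ((C,A,P,L),S,D);

Derivation:
internal I1 with children ['I0', 'S', 'D']
  internal I0 with children ['C', 'A', 'P', 'L']
    leaf 'C' → 'C'
    leaf 'A' → 'A'
    leaf 'P' → 'P'
    leaf 'L' → 'L'
  → '(C,A,P,L)'
  leaf 'S' → 'S'
  leaf 'D' → 'D'
→ '((C,A,P,L),S,D)'
Final: ((C,A,P,L),S,D);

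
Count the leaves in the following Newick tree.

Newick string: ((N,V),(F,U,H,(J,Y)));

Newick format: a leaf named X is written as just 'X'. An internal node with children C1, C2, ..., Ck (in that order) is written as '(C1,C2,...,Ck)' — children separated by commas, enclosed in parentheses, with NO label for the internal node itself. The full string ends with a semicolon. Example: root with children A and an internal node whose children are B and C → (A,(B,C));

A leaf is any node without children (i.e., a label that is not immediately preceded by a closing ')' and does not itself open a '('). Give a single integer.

Newick: ((N,V),(F,U,H,(J,Y)));
Scan left-to-right; a leaf is any maximal label run not followed by '(':
  pos 2: leaf 'N' → count = 1
  pos 4: leaf 'V' → count = 2
  pos 8: leaf 'F' → count = 3
  pos 10: leaf 'U' → count = 4
  pos 12: leaf 'H' → count = 5
  pos 15: leaf 'J' → count = 6
  pos 17: leaf 'Y' → count = 7
Total leaves: 7

Answer: 7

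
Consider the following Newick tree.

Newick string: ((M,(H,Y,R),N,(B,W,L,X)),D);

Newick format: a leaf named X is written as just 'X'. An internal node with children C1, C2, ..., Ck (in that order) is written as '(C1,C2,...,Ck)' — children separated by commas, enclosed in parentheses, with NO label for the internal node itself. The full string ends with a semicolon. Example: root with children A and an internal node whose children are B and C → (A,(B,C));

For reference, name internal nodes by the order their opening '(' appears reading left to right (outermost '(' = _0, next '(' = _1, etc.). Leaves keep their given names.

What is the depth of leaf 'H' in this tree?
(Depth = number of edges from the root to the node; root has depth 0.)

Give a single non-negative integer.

Answer: 3

Derivation:
Newick: ((M,(H,Y,R),N,(B,W,L,X)),D);
Naming internals by '(' encounter order: outermost '(' = _0, next = _1, ...
Query node: H
Path from root: _0 -> _1 -> _2 -> H
Depth of H: 3 (number of edges from root)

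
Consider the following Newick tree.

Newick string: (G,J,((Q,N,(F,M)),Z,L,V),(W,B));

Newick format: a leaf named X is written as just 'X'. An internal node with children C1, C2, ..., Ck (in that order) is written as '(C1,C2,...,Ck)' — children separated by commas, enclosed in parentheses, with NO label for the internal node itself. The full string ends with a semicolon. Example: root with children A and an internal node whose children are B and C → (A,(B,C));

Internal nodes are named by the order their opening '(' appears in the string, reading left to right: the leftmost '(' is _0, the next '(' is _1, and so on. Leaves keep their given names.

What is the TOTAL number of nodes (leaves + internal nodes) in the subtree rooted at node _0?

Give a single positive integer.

Newick: (G,J,((Q,N,(F,M)),Z,L,V),(W,B));
Locate _0: it is the '(' at position 0 (the 1st '(' reading left to right).
Query: subtree rooted at _0
_0: subtree_size = 1 + 15
  G: subtree_size = 1 + 0
  J: subtree_size = 1 + 0
  _1: subtree_size = 1 + 9
    _2: subtree_size = 1 + 5
      Q: subtree_size = 1 + 0
      N: subtree_size = 1 + 0
      _3: subtree_size = 1 + 2
        F: subtree_size = 1 + 0
        M: subtree_size = 1 + 0
    Z: subtree_size = 1 + 0
    L: subtree_size = 1 + 0
    V: subtree_size = 1 + 0
  _4: subtree_size = 1 + 2
    W: subtree_size = 1 + 0
    B: subtree_size = 1 + 0
Total subtree size of _0: 16

Answer: 16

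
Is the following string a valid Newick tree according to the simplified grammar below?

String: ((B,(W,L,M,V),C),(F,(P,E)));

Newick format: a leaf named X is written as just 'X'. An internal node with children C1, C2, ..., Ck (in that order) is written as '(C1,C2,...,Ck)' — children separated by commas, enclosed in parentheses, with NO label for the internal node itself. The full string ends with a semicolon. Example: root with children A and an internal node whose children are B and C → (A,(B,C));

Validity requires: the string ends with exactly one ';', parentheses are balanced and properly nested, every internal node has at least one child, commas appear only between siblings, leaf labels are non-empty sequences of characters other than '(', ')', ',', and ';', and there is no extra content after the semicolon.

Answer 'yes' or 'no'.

Input: ((B,(W,L,M,V),C),(F,(P,E)));
Paren balance: 5 '(' vs 5 ')' OK
Ends with single ';': True
Full parse: OK
Valid: True

Answer: yes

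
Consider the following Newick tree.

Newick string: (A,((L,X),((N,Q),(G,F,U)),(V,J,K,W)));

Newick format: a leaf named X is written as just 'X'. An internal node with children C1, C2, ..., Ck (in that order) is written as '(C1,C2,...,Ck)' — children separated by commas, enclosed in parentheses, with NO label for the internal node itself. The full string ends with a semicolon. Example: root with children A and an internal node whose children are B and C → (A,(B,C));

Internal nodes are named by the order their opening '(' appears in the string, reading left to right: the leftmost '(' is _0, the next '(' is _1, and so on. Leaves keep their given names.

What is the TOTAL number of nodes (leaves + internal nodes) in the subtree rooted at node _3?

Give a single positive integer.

Newick: (A,((L,X),((N,Q),(G,F,U)),(V,J,K,W)));
Locate _3: it is the '(' at position 10 (the 4th '(' reading left to right).
Query: subtree rooted at _3
_3: subtree_size = 1 + 7
  _4: subtree_size = 1 + 2
    N: subtree_size = 1 + 0
    Q: subtree_size = 1 + 0
  _5: subtree_size = 1 + 3
    G: subtree_size = 1 + 0
    F: subtree_size = 1 + 0
    U: subtree_size = 1 + 0
Total subtree size of _3: 8

Answer: 8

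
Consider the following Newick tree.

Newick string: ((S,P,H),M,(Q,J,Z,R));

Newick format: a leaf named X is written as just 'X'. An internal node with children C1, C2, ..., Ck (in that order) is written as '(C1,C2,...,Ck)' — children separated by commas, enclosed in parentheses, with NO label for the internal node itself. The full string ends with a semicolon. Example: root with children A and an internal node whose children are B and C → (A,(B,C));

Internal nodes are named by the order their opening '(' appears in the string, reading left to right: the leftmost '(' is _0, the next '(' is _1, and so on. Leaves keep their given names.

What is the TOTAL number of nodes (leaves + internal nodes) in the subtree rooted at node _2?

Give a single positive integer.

Newick: ((S,P,H),M,(Q,J,Z,R));
Locate _2: it is the '(' at position 11 (the 3rd '(' reading left to right).
Query: subtree rooted at _2
_2: subtree_size = 1 + 4
  Q: subtree_size = 1 + 0
  J: subtree_size = 1 + 0
  Z: subtree_size = 1 + 0
  R: subtree_size = 1 + 0
Total subtree size of _2: 5

Answer: 5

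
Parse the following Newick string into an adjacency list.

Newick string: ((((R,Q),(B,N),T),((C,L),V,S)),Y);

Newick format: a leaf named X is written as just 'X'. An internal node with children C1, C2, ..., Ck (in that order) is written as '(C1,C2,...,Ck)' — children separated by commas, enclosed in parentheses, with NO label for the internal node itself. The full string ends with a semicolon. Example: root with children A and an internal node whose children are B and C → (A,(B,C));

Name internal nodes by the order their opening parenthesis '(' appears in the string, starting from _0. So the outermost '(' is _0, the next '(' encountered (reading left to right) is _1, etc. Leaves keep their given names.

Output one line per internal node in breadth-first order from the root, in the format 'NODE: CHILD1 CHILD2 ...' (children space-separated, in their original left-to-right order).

Input: ((((R,Q),(B,N),T),((C,L),V,S)),Y);
Scanning left-to-right, naming '(' by encounter order:
  pos 0: '(' -> open internal node _0 (depth 1)
  pos 1: '(' -> open internal node _1 (depth 2)
  pos 2: '(' -> open internal node _2 (depth 3)
  pos 3: '(' -> open internal node _3 (depth 4)
  pos 7: ')' -> close internal node _3 (now at depth 3)
  pos 9: '(' -> open internal node _4 (depth 4)
  pos 13: ')' -> close internal node _4 (now at depth 3)
  pos 16: ')' -> close internal node _2 (now at depth 2)
  pos 18: '(' -> open internal node _5 (depth 3)
  pos 19: '(' -> open internal node _6 (depth 4)
  pos 23: ')' -> close internal node _6 (now at depth 3)
  pos 28: ')' -> close internal node _5 (now at depth 2)
  pos 29: ')' -> close internal node _1 (now at depth 1)
  pos 32: ')' -> close internal node _0 (now at depth 0)
Total internal nodes: 7
BFS adjacency from root:
  _0: _1 Y
  _1: _2 _5
  _2: _3 _4 T
  _5: _6 V S
  _3: R Q
  _4: B N
  _6: C L

Answer: _0: _1 Y
_1: _2 _5
_2: _3 _4 T
_5: _6 V S
_3: R Q
_4: B N
_6: C L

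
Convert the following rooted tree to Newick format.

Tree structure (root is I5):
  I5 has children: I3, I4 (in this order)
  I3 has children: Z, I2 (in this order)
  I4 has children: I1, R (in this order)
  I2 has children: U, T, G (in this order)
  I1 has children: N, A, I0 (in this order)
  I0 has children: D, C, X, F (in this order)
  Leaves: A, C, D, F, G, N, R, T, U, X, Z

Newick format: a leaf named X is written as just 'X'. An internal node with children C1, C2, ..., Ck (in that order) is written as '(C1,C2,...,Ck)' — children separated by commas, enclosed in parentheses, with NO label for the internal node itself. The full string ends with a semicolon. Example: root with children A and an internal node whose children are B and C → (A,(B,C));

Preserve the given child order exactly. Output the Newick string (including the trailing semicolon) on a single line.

internal I5 with children ['I3', 'I4']
  internal I3 with children ['Z', 'I2']
    leaf 'Z' → 'Z'
    internal I2 with children ['U', 'T', 'G']
      leaf 'U' → 'U'
      leaf 'T' → 'T'
      leaf 'G' → 'G'
    → '(U,T,G)'
  → '(Z,(U,T,G))'
  internal I4 with children ['I1', 'R']
    internal I1 with children ['N', 'A', 'I0']
      leaf 'N' → 'N'
      leaf 'A' → 'A'
      internal I0 with children ['D', 'C', 'X', 'F']
        leaf 'D' → 'D'
        leaf 'C' → 'C'
        leaf 'X' → 'X'
        leaf 'F' → 'F'
      → '(D,C,X,F)'
    → '(N,A,(D,C,X,F))'
    leaf 'R' → 'R'
  → '((N,A,(D,C,X,F)),R)'
→ '((Z,(U,T,G)),((N,A,(D,C,X,F)),R))'
Final: ((Z,(U,T,G)),((N,A,(D,C,X,F)),R));

Answer: ((Z,(U,T,G)),((N,A,(D,C,X,F)),R));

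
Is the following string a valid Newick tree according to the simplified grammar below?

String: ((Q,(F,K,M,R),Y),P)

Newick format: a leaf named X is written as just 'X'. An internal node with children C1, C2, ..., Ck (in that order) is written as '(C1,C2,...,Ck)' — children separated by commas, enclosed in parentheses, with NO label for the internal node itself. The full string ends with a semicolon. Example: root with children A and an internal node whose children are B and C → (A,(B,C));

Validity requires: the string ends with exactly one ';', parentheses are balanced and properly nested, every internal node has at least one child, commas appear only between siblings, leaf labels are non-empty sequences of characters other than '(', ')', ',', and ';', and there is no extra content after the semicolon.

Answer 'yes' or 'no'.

Answer: no

Derivation:
Input: ((Q,(F,K,M,R),Y),P)
Paren balance: 3 '(' vs 3 ')' OK
Ends with single ';': False
Full parse: FAILS (must end with ;)
Valid: False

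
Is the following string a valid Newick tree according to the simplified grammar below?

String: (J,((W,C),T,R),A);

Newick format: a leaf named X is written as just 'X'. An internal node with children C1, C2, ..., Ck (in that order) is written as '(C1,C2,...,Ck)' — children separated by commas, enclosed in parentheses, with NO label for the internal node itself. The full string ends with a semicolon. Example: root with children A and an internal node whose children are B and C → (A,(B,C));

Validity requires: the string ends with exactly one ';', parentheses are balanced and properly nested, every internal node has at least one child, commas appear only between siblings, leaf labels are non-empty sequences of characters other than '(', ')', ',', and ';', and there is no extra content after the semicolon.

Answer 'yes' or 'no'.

Answer: yes

Derivation:
Input: (J,((W,C),T,R),A);
Paren balance: 3 '(' vs 3 ')' OK
Ends with single ';': True
Full parse: OK
Valid: True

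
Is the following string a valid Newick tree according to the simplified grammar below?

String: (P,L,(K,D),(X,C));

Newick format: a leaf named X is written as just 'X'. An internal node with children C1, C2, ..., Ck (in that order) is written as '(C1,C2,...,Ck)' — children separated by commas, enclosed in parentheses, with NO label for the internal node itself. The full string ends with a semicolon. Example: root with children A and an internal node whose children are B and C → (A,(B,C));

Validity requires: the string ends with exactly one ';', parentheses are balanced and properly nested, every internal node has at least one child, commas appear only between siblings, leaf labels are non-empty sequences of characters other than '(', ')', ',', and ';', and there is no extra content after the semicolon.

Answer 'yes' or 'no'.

Answer: yes

Derivation:
Input: (P,L,(K,D),(X,C));
Paren balance: 3 '(' vs 3 ')' OK
Ends with single ';': True
Full parse: OK
Valid: True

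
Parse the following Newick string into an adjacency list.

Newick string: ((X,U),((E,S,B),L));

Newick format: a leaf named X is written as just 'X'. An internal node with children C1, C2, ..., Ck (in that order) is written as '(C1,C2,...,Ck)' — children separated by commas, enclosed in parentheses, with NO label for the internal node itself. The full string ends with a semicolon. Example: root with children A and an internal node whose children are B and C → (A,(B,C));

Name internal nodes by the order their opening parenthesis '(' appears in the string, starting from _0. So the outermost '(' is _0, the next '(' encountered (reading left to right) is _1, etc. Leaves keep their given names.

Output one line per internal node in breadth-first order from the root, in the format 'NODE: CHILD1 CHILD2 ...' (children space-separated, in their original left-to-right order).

Input: ((X,U),((E,S,B),L));
Scanning left-to-right, naming '(' by encounter order:
  pos 0: '(' -> open internal node _0 (depth 1)
  pos 1: '(' -> open internal node _1 (depth 2)
  pos 5: ')' -> close internal node _1 (now at depth 1)
  pos 7: '(' -> open internal node _2 (depth 2)
  pos 8: '(' -> open internal node _3 (depth 3)
  pos 14: ')' -> close internal node _3 (now at depth 2)
  pos 17: ')' -> close internal node _2 (now at depth 1)
  pos 18: ')' -> close internal node _0 (now at depth 0)
Total internal nodes: 4
BFS adjacency from root:
  _0: _1 _2
  _1: X U
  _2: _3 L
  _3: E S B

Answer: _0: _1 _2
_1: X U
_2: _3 L
_3: E S B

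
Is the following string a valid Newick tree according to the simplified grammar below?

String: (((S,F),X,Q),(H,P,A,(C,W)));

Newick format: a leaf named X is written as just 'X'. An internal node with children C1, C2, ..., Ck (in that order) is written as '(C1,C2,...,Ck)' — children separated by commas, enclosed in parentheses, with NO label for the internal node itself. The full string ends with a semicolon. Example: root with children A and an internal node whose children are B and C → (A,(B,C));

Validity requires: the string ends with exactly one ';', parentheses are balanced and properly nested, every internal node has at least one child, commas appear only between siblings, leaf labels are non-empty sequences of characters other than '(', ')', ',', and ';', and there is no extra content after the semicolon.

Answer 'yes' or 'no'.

Input: (((S,F),X,Q),(H,P,A,(C,W)));
Paren balance: 5 '(' vs 5 ')' OK
Ends with single ';': True
Full parse: OK
Valid: True

Answer: yes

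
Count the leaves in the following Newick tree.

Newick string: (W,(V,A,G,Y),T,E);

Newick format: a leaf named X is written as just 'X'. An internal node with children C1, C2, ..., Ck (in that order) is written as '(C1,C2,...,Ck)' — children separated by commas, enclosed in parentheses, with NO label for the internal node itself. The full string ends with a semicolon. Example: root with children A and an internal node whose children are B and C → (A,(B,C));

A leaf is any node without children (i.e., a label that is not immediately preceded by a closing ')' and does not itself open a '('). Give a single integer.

Answer: 7

Derivation:
Newick: (W,(V,A,G,Y),T,E);
Scan left-to-right; a leaf is any maximal label run not followed by '(':
  pos 1: leaf 'W' → count = 1
  pos 4: leaf 'V' → count = 2
  pos 6: leaf 'A' → count = 3
  pos 8: leaf 'G' → count = 4
  pos 10: leaf 'Y' → count = 5
  pos 13: leaf 'T' → count = 6
  pos 15: leaf 'E' → count = 7
Total leaves: 7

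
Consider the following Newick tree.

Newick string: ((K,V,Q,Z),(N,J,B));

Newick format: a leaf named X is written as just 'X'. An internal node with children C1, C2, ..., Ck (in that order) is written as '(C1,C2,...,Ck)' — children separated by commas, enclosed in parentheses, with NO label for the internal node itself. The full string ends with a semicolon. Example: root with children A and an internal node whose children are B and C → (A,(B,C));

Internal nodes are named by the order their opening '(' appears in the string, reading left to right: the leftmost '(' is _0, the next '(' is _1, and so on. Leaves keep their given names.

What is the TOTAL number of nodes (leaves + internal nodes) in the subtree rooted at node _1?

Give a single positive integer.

Answer: 5

Derivation:
Newick: ((K,V,Q,Z),(N,J,B));
Locate _1: it is the '(' at position 1 (the 2nd '(' reading left to right).
Query: subtree rooted at _1
_1: subtree_size = 1 + 4
  K: subtree_size = 1 + 0
  V: subtree_size = 1 + 0
  Q: subtree_size = 1 + 0
  Z: subtree_size = 1 + 0
Total subtree size of _1: 5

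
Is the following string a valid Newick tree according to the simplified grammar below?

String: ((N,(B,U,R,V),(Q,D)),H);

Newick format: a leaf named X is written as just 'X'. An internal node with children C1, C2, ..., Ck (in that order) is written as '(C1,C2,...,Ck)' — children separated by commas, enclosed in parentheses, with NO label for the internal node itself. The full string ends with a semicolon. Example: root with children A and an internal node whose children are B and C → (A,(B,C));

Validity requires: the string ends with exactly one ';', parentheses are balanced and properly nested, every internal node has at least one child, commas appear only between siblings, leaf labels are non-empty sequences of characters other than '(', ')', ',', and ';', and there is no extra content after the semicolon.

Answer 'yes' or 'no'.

Input: ((N,(B,U,R,V),(Q,D)),H);
Paren balance: 4 '(' vs 4 ')' OK
Ends with single ';': True
Full parse: OK
Valid: True

Answer: yes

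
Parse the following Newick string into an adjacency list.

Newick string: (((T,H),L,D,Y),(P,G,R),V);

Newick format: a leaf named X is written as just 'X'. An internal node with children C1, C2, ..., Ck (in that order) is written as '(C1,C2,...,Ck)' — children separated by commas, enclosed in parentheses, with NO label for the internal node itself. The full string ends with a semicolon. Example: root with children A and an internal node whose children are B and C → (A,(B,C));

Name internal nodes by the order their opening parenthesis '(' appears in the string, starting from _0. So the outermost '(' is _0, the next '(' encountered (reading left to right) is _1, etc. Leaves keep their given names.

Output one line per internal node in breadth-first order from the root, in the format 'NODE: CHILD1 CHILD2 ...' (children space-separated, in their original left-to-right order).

Answer: _0: _1 _3 V
_1: _2 L D Y
_3: P G R
_2: T H

Derivation:
Input: (((T,H),L,D,Y),(P,G,R),V);
Scanning left-to-right, naming '(' by encounter order:
  pos 0: '(' -> open internal node _0 (depth 1)
  pos 1: '(' -> open internal node _1 (depth 2)
  pos 2: '(' -> open internal node _2 (depth 3)
  pos 6: ')' -> close internal node _2 (now at depth 2)
  pos 13: ')' -> close internal node _1 (now at depth 1)
  pos 15: '(' -> open internal node _3 (depth 2)
  pos 21: ')' -> close internal node _3 (now at depth 1)
  pos 24: ')' -> close internal node _0 (now at depth 0)
Total internal nodes: 4
BFS adjacency from root:
  _0: _1 _3 V
  _1: _2 L D Y
  _3: P G R
  _2: T H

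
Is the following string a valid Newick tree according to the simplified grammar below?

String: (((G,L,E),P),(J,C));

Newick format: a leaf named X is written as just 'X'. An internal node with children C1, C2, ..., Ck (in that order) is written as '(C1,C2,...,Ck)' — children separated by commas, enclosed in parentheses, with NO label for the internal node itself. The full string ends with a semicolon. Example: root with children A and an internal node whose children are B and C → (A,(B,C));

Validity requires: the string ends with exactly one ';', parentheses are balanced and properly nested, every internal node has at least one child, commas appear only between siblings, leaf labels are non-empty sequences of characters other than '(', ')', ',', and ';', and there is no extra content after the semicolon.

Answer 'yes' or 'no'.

Answer: yes

Derivation:
Input: (((G,L,E),P),(J,C));
Paren balance: 4 '(' vs 4 ')' OK
Ends with single ';': True
Full parse: OK
Valid: True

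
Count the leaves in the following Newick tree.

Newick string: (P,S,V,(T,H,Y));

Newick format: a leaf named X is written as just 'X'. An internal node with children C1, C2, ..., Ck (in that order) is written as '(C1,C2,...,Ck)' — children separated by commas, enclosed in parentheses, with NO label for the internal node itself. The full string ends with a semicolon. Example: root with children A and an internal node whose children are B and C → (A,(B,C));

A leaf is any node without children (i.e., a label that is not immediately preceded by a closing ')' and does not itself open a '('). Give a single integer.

Newick: (P,S,V,(T,H,Y));
Scan left-to-right; a leaf is any maximal label run not followed by '(':
  pos 1: leaf 'P' → count = 1
  pos 3: leaf 'S' → count = 2
  pos 5: leaf 'V' → count = 3
  pos 8: leaf 'T' → count = 4
  pos 10: leaf 'H' → count = 5
  pos 12: leaf 'Y' → count = 6
Total leaves: 6

Answer: 6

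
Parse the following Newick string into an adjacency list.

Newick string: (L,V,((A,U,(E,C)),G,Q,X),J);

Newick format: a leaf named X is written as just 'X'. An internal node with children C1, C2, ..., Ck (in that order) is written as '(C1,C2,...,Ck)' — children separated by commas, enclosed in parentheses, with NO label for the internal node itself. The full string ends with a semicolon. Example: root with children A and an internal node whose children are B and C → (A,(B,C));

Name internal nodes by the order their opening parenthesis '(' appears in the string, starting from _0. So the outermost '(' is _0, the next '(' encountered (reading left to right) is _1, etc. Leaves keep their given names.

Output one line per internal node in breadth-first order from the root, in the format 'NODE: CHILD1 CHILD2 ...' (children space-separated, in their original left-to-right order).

Answer: _0: L V _1 J
_1: _2 G Q X
_2: A U _3
_3: E C

Derivation:
Input: (L,V,((A,U,(E,C)),G,Q,X),J);
Scanning left-to-right, naming '(' by encounter order:
  pos 0: '(' -> open internal node _0 (depth 1)
  pos 5: '(' -> open internal node _1 (depth 2)
  pos 6: '(' -> open internal node _2 (depth 3)
  pos 11: '(' -> open internal node _3 (depth 4)
  pos 15: ')' -> close internal node _3 (now at depth 3)
  pos 16: ')' -> close internal node _2 (now at depth 2)
  pos 23: ')' -> close internal node _1 (now at depth 1)
  pos 26: ')' -> close internal node _0 (now at depth 0)
Total internal nodes: 4
BFS adjacency from root:
  _0: L V _1 J
  _1: _2 G Q X
  _2: A U _3
  _3: E C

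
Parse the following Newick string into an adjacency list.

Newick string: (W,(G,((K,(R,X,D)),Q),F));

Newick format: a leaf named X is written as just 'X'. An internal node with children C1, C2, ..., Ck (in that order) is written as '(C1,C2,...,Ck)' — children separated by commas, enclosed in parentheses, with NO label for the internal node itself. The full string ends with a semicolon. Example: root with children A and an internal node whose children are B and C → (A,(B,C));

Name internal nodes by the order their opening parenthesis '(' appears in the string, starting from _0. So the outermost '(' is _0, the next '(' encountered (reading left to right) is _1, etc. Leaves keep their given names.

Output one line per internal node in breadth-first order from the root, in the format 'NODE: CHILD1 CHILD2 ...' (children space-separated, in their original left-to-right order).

Answer: _0: W _1
_1: G _2 F
_2: _3 Q
_3: K _4
_4: R X D

Derivation:
Input: (W,(G,((K,(R,X,D)),Q),F));
Scanning left-to-right, naming '(' by encounter order:
  pos 0: '(' -> open internal node _0 (depth 1)
  pos 3: '(' -> open internal node _1 (depth 2)
  pos 6: '(' -> open internal node _2 (depth 3)
  pos 7: '(' -> open internal node _3 (depth 4)
  pos 10: '(' -> open internal node _4 (depth 5)
  pos 16: ')' -> close internal node _4 (now at depth 4)
  pos 17: ')' -> close internal node _3 (now at depth 3)
  pos 20: ')' -> close internal node _2 (now at depth 2)
  pos 23: ')' -> close internal node _1 (now at depth 1)
  pos 24: ')' -> close internal node _0 (now at depth 0)
Total internal nodes: 5
BFS adjacency from root:
  _0: W _1
  _1: G _2 F
  _2: _3 Q
  _3: K _4
  _4: R X D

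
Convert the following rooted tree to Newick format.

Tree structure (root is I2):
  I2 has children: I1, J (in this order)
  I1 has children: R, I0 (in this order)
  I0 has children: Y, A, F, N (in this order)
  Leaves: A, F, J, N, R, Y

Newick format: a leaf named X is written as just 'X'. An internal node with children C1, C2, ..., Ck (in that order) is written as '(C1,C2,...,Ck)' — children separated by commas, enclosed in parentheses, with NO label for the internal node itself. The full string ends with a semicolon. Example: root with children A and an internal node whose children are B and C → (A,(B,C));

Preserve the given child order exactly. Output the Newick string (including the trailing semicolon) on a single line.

internal I2 with children ['I1', 'J']
  internal I1 with children ['R', 'I0']
    leaf 'R' → 'R'
    internal I0 with children ['Y', 'A', 'F', 'N']
      leaf 'Y' → 'Y'
      leaf 'A' → 'A'
      leaf 'F' → 'F'
      leaf 'N' → 'N'
    → '(Y,A,F,N)'
  → '(R,(Y,A,F,N))'
  leaf 'J' → 'J'
→ '((R,(Y,A,F,N)),J)'
Final: ((R,(Y,A,F,N)),J);

Answer: ((R,(Y,A,F,N)),J);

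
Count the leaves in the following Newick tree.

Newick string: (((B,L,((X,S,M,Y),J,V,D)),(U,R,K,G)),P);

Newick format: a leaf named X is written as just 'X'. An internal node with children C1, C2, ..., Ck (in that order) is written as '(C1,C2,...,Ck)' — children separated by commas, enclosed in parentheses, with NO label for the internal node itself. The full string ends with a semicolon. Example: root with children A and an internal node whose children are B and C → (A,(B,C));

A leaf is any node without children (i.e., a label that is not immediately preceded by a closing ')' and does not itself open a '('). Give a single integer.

Answer: 14

Derivation:
Newick: (((B,L,((X,S,M,Y),J,V,D)),(U,R,K,G)),P);
Scan left-to-right; a leaf is any maximal label run not followed by '(':
  pos 3: leaf 'B' → count = 1
  pos 5: leaf 'L' → count = 2
  pos 9: leaf 'X' → count = 3
  pos 11: leaf 'S' → count = 4
  pos 13: leaf 'M' → count = 5
  pos 15: leaf 'Y' → count = 6
  pos 18: leaf 'J' → count = 7
  pos 20: leaf 'V' → count = 8
  pos 22: leaf 'D' → count = 9
  pos 27: leaf 'U' → count = 10
  pos 29: leaf 'R' → count = 11
  pos 31: leaf 'K' → count = 12
  pos 33: leaf 'G' → count = 13
  pos 37: leaf 'P' → count = 14
Total leaves: 14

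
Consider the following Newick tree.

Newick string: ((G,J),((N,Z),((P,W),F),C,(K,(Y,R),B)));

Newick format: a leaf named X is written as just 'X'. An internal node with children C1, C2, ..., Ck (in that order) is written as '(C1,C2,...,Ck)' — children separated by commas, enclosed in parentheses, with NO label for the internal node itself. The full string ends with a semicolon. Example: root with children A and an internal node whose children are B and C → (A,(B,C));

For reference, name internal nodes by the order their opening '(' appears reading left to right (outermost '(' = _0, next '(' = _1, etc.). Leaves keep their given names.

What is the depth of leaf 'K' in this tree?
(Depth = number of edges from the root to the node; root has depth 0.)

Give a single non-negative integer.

Newick: ((G,J),((N,Z),((P,W),F),C,(K,(Y,R),B)));
Naming internals by '(' encounter order: outermost '(' = _0, next = _1, ...
Query node: K
Path from root: _0 -> _2 -> _6 -> K
Depth of K: 3 (number of edges from root)

Answer: 3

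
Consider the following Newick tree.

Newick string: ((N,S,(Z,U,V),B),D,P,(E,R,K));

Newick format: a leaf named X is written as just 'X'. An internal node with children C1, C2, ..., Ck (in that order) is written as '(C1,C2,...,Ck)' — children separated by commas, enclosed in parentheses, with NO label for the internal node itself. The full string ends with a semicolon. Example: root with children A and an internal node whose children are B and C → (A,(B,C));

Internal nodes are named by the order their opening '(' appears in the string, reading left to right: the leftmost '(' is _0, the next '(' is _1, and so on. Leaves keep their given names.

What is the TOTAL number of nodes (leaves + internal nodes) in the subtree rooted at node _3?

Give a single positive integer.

Newick: ((N,S,(Z,U,V),B),D,P,(E,R,K));
Locate _3: it is the '(' at position 21 (the 4th '(' reading left to right).
Query: subtree rooted at _3
_3: subtree_size = 1 + 3
  E: subtree_size = 1 + 0
  R: subtree_size = 1 + 0
  K: subtree_size = 1 + 0
Total subtree size of _3: 4

Answer: 4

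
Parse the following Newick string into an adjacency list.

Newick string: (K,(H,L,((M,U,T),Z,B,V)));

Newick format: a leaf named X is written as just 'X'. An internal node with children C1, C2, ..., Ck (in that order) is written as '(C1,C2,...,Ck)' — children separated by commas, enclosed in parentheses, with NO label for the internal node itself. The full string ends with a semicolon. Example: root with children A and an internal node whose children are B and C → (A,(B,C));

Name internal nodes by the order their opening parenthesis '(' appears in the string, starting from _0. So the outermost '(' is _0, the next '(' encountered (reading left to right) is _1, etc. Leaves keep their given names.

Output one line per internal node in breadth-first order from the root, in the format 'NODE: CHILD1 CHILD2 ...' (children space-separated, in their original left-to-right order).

Input: (K,(H,L,((M,U,T),Z,B,V)));
Scanning left-to-right, naming '(' by encounter order:
  pos 0: '(' -> open internal node _0 (depth 1)
  pos 3: '(' -> open internal node _1 (depth 2)
  pos 8: '(' -> open internal node _2 (depth 3)
  pos 9: '(' -> open internal node _3 (depth 4)
  pos 15: ')' -> close internal node _3 (now at depth 3)
  pos 22: ')' -> close internal node _2 (now at depth 2)
  pos 23: ')' -> close internal node _1 (now at depth 1)
  pos 24: ')' -> close internal node _0 (now at depth 0)
Total internal nodes: 4
BFS adjacency from root:
  _0: K _1
  _1: H L _2
  _2: _3 Z B V
  _3: M U T

Answer: _0: K _1
_1: H L _2
_2: _3 Z B V
_3: M U T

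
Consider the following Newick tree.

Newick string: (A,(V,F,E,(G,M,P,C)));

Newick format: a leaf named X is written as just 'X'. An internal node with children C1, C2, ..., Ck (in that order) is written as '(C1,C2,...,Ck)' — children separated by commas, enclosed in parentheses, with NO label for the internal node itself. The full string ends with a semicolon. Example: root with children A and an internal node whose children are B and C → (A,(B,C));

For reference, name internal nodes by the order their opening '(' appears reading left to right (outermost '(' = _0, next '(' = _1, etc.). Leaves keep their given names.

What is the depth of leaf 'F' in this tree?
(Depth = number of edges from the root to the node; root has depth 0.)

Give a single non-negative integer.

Newick: (A,(V,F,E,(G,M,P,C)));
Naming internals by '(' encounter order: outermost '(' = _0, next = _1, ...
Query node: F
Path from root: _0 -> _1 -> F
Depth of F: 2 (number of edges from root)

Answer: 2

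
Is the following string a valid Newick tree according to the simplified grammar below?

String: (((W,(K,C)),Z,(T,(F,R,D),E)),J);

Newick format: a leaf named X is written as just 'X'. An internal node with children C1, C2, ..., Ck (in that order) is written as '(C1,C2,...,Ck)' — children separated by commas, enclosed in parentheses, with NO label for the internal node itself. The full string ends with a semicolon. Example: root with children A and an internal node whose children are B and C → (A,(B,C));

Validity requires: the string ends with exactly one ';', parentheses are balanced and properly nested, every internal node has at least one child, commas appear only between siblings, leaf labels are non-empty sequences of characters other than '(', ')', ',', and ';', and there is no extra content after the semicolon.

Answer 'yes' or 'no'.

Answer: yes

Derivation:
Input: (((W,(K,C)),Z,(T,(F,R,D),E)),J);
Paren balance: 6 '(' vs 6 ')' OK
Ends with single ';': True
Full parse: OK
Valid: True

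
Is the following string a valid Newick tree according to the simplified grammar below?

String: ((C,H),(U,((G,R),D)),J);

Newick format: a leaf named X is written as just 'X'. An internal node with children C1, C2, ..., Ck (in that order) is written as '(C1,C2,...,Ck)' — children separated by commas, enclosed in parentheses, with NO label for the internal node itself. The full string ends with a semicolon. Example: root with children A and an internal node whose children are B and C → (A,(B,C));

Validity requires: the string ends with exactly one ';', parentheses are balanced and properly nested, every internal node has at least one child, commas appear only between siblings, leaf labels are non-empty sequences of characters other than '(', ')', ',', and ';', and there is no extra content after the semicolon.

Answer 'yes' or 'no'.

Input: ((C,H),(U,((G,R),D)),J);
Paren balance: 5 '(' vs 5 ')' OK
Ends with single ';': True
Full parse: OK
Valid: True

Answer: yes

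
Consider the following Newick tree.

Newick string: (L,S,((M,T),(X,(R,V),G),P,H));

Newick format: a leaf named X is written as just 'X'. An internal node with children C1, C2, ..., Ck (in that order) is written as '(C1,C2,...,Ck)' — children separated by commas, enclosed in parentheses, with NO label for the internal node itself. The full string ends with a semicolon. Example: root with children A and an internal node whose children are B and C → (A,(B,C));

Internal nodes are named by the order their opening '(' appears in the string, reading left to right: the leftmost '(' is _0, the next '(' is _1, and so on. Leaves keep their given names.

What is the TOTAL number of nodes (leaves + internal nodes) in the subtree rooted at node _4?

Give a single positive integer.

Newick: (L,S,((M,T),(X,(R,V),G),P,H));
Locate _4: it is the '(' at position 15 (the 5th '(' reading left to right).
Query: subtree rooted at _4
_4: subtree_size = 1 + 2
  R: subtree_size = 1 + 0
  V: subtree_size = 1 + 0
Total subtree size of _4: 3

Answer: 3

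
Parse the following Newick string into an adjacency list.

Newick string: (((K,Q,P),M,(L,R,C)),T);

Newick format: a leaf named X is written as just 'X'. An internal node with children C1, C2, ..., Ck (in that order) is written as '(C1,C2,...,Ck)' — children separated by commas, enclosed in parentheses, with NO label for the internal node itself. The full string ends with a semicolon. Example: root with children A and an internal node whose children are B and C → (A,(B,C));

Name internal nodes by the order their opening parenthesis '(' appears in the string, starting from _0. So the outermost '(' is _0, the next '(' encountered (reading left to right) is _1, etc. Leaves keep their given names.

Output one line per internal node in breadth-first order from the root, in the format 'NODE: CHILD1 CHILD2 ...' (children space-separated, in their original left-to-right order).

Answer: _0: _1 T
_1: _2 M _3
_2: K Q P
_3: L R C

Derivation:
Input: (((K,Q,P),M,(L,R,C)),T);
Scanning left-to-right, naming '(' by encounter order:
  pos 0: '(' -> open internal node _0 (depth 1)
  pos 1: '(' -> open internal node _1 (depth 2)
  pos 2: '(' -> open internal node _2 (depth 3)
  pos 8: ')' -> close internal node _2 (now at depth 2)
  pos 12: '(' -> open internal node _3 (depth 3)
  pos 18: ')' -> close internal node _3 (now at depth 2)
  pos 19: ')' -> close internal node _1 (now at depth 1)
  pos 22: ')' -> close internal node _0 (now at depth 0)
Total internal nodes: 4
BFS adjacency from root:
  _0: _1 T
  _1: _2 M _3
  _2: K Q P
  _3: L R C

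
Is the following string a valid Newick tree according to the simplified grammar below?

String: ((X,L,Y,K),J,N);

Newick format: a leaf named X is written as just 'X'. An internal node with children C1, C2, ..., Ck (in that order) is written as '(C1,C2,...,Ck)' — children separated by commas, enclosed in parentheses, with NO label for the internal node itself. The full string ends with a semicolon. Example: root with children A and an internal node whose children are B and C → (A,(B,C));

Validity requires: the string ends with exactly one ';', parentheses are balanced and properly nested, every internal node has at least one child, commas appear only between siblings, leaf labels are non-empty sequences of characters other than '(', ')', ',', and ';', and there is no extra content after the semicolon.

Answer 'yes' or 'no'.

Input: ((X,L,Y,K),J,N);
Paren balance: 2 '(' vs 2 ')' OK
Ends with single ';': True
Full parse: OK
Valid: True

Answer: yes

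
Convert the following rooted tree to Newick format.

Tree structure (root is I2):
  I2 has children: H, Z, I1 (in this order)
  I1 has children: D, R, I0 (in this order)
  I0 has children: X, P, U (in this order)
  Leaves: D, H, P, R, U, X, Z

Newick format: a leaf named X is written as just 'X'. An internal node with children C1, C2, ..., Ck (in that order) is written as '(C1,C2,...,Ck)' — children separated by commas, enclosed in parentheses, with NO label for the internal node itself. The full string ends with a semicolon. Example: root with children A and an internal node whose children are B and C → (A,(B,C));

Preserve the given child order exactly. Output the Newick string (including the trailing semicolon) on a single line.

internal I2 with children ['H', 'Z', 'I1']
  leaf 'H' → 'H'
  leaf 'Z' → 'Z'
  internal I1 with children ['D', 'R', 'I0']
    leaf 'D' → 'D'
    leaf 'R' → 'R'
    internal I0 with children ['X', 'P', 'U']
      leaf 'X' → 'X'
      leaf 'P' → 'P'
      leaf 'U' → 'U'
    → '(X,P,U)'
  → '(D,R,(X,P,U))'
→ '(H,Z,(D,R,(X,P,U)))'
Final: (H,Z,(D,R,(X,P,U)));

Answer: (H,Z,(D,R,(X,P,U)));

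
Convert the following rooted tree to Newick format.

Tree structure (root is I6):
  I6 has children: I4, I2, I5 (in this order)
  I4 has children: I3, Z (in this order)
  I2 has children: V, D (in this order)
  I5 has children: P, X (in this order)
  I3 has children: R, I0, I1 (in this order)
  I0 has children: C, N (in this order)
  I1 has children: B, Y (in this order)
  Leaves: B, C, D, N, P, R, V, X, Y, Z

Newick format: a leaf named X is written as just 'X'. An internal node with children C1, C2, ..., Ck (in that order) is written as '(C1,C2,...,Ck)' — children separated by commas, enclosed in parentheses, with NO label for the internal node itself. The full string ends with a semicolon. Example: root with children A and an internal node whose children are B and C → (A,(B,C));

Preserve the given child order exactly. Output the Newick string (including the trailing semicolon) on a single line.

Answer: (((R,(C,N),(B,Y)),Z),(V,D),(P,X));

Derivation:
internal I6 with children ['I4', 'I2', 'I5']
  internal I4 with children ['I3', 'Z']
    internal I3 with children ['R', 'I0', 'I1']
      leaf 'R' → 'R'
      internal I0 with children ['C', 'N']
        leaf 'C' → 'C'
        leaf 'N' → 'N'
      → '(C,N)'
      internal I1 with children ['B', 'Y']
        leaf 'B' → 'B'
        leaf 'Y' → 'Y'
      → '(B,Y)'
    → '(R,(C,N),(B,Y))'
    leaf 'Z' → 'Z'
  → '((R,(C,N),(B,Y)),Z)'
  internal I2 with children ['V', 'D']
    leaf 'V' → 'V'
    leaf 'D' → 'D'
  → '(V,D)'
  internal I5 with children ['P', 'X']
    leaf 'P' → 'P'
    leaf 'X' → 'X'
  → '(P,X)'
→ '(((R,(C,N),(B,Y)),Z),(V,D),(P,X))'
Final: (((R,(C,N),(B,Y)),Z),(V,D),(P,X));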